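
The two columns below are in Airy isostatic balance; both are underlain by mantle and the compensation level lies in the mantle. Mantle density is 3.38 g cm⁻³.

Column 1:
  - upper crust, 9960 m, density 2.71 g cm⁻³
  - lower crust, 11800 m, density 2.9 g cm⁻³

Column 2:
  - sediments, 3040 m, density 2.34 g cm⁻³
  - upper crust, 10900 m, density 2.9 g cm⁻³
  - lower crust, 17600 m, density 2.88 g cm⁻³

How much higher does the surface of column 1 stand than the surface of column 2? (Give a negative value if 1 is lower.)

−1440 m

For any compensation level in the mantle, the mantle terms cancel and isostasy reduces to e = (Σt_1 − Σt_2) − (Σ(ρt)_1 − Σ(ρt)_2) / ρ_m.
Σt_1 = 21760 m; Σt_2 = 31540 m; Σ(ρt)_1 = 61211.6; Σ(ρt)_2 = 89411.6 (in m·g cm⁻³).
e = (21760 − 31540) − (61211.6 − 89411.6) / 3.38 = −1440 m.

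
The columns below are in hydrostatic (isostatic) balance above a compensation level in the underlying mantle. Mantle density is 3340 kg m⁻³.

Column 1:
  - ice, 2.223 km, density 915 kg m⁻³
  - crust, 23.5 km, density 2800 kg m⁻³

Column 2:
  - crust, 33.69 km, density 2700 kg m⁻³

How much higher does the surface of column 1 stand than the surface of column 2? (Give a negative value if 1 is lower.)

−1.04 km

For any compensation level in the mantle, the mantle terms cancel and isostasy reduces to e = (Σt_1 − Σt_2) − (Σ(ρt)_1 − Σ(ρt)_2) / ρ_m.
Σt_1 = 25.723 km; Σt_2 = 33.69 km; Σ(ρt)_1 = 67834.045; Σ(ρt)_2 = 90963 (in km·kg m⁻³).
e = (25.723 − 33.69) − (67834.045 − 90963) / 3340 = −1.04 km.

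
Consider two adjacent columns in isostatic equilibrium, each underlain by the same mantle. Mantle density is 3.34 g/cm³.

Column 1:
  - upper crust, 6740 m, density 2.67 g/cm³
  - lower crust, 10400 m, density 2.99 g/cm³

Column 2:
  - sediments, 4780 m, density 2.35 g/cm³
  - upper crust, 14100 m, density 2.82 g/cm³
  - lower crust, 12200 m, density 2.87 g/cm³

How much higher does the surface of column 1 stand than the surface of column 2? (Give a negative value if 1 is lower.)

For any compensation level in the mantle, the mantle terms cancel and isostasy reduces to e = (Σt_1 − Σt_2) − (Σ(ρt)_1 − Σ(ρt)_2) / ρ_m.
Σt_1 = 17140 m; Σt_2 = 31080 m; Σ(ρt)_1 = 49091.8; Σ(ρt)_2 = 86009 (in m·g/cm³).
e = (17140 − 31080) − (49091.8 − 86009) / 3.34 = −2890 m.

−2890 m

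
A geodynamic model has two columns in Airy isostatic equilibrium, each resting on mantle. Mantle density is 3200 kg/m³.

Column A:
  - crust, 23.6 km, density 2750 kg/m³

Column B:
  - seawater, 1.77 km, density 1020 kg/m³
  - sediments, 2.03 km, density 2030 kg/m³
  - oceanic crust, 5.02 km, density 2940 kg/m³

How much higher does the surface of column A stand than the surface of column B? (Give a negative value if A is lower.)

For any compensation level in the mantle, the mantle terms cancel and isostasy reduces to e = (Σt_A − Σt_B) − (Σ(ρt)_A − Σ(ρt)_B) / ρ_m.
Σt_A = 23.6 km; Σt_B = 8.82 km; Σ(ρt)_A = 64900; Σ(ρt)_B = 20685.1 (in km·kg/m³).
e = (23.6 − 8.82) − (64900 − 20685.1) / 3200 = 0.963 km.

0.963 km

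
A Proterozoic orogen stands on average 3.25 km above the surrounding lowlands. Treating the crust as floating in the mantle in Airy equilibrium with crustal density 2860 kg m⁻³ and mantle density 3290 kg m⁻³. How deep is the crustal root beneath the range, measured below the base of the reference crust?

By Archimedes' principle applied to the lithosphere: the weight of the topography is balanced by the buoyancy of the root, ρ_c h = (ρ_m − ρ_c) r.
r = h · ρ_c / (ρ_m − ρ_c) = 3.25 km × 2860 / (3290 − 2860) = 21.6 km.

21.6 km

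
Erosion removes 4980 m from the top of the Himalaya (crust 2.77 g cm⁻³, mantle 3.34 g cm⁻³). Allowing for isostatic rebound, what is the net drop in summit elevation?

Rebound u = e ρ_c/ρ_m = 4980 m × 2.77/3.34 = 4130 m.
Net surface drop = e − u = 4980 m − 4130 m = e (ρ_m − ρ_c)/ρ_m = 850 m.

850 m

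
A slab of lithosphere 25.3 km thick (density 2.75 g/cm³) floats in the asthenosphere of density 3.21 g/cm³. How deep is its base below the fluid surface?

21.7 km

Draft d = t ρ_obj/ρ_fluid = 25.3 km × 2.75/3.21 = 21.7 km.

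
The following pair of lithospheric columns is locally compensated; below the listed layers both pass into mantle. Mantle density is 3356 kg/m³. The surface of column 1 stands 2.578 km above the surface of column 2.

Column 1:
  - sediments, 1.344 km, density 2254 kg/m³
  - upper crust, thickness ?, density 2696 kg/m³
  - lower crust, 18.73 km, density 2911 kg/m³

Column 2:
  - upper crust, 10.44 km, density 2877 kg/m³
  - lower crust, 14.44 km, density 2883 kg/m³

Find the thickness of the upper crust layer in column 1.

Take the compensation level at the base of the deeper column (depth z_c below the surface of column 1) and equate Σ ρ_i t_i down to z_c; mantle fills any gap and the z_c terms cancel.
Column 1: 1.344×2254 + x×2696 + 18.73×2911 + (z_c − 20.074 − x)×3356
Column 2: 2.578×0 + 10.44×2877 + 14.44×2883 + (z_c − 2.578 − 24.88)×3356
The z_c×3356 term appears on both sides and cancels. Collect the known terms of each column as K = Σ(ρt)_known − 3356 × (depth of known layers): K_1 = 57552.406 − 3356×20.074 = −9815.938; K_2 = 71666.4 − 3356×(2.578 + 24.88) = −20482.648.
Balance: K_1 − x×(3356 − 2696) = K_2, so x = (K_1 − K_2)/(3356 − 2696) = 10666.7/660 = 16.2 km.

16.2 km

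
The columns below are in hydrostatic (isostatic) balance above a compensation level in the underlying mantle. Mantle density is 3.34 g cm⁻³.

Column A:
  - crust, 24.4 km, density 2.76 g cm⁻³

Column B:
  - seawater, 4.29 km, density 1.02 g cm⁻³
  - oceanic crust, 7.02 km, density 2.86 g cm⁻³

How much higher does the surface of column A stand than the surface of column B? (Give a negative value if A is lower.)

0.248 km

For any compensation level in the mantle, the mantle terms cancel and isostasy reduces to e = (Σt_A − Σt_B) − (Σ(ρt)_A − Σ(ρt)_B) / ρ_m.
Σt_A = 24.4 km; Σt_B = 11.31 km; Σ(ρt)_A = 67.344; Σ(ρt)_B = 24.453 (in km·g cm⁻³).
e = (24.4 − 11.31) − (67.344 − 24.453) / 3.34 = 0.248 km.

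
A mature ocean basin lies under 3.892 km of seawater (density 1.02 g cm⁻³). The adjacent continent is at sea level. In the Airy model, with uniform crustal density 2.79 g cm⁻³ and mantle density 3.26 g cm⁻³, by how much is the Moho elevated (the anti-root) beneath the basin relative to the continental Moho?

14.7 km

Balancing pressure at the compensation depth: replacing crust with seawater at the top is compensated by replacing crust with mantle at the base: d (ρ_c − ρ_w) = a (ρ_m − ρ_c).
a = d (ρ_c − ρ_w)/(ρ_m − ρ_c) = 3.892 km × 1.77/0.47 = 14.7 km.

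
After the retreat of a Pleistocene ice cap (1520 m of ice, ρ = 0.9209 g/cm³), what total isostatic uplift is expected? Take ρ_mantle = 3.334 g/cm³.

Removing the load lets mantle flow back in; uplift u satisfies ρ_ice t = ρ_m u.
u = t ρ_ice/ρ_m = 1520 m × 0.9209/3.334 = 420 m.

420 m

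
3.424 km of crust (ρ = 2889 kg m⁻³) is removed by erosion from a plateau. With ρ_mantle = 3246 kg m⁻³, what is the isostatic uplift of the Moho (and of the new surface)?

Unloading: uplift u = e ρ_c/ρ_m = 3.424 km × 2889/3246 = 3.05 km.

3.05 km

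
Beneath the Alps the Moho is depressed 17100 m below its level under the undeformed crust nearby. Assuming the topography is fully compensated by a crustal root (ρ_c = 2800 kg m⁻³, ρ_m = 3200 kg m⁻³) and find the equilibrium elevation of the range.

By Archimedes' principle applied to the lithosphere: ρ_c h = (ρ_m − ρ_c) r.
h = r (ρ_m − ρ_c) / ρ_c = 17100 m × (3200 − 2800) / 2800 = 2440 m.

2440 m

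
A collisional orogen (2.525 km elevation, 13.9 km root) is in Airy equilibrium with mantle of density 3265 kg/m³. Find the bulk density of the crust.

2760 kg/m³

ρ_c h = (ρ_m − ρ_c) r → ρ_c (h + r) = ρ_m r → ρ_c = ρ_m r / (h + r).
ρ_c = 3265 × 13.9 km / (2.525 km + 13.9 km) = 2760 kg/m³.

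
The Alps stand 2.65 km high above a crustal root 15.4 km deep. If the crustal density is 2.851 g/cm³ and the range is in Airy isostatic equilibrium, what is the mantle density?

Airy balance: ρ_c h = (ρ_m − ρ_c) r → ρ_m = ρ_c (1 + h/r).
ρ_m = 2.851 × (1 + 2.65 km/15.4 km) = 3.34 g/cm³.

3.34 g/cm³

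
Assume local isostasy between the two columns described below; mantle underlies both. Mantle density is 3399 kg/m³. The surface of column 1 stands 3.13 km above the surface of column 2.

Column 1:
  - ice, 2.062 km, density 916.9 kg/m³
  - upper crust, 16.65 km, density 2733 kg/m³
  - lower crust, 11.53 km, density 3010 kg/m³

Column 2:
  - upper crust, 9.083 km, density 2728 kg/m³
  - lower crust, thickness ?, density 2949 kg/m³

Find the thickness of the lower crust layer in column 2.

8.8 km

Take the compensation level at the base of the deeper column (depth z_c below the surface of column 1) and equate Σ ρ_i t_i down to z_c; mantle fills any gap and the z_c terms cancel.
Column 1: 2.062×916.9 + 16.65×2733 + 11.53×3010 + (z_c − 30.242)×3399
Column 2: 3.13×0 + 9.083×2728 + x×2949 + (z_c − 3.13 − 9.083 − x)×3399
The z_c×3399 term appears on both sides and cancels. Collect the known terms of each column as K = Σ(ρt)_known − 3399 × (depth of known layers): K_1 = 82100.3978 − 3399×30.242 = −20692.1602; K_2 = 24778.424 − 3399×(3.13 + 9.083) = −16733.563.
Balance: K_1 = K_2 − x×(3399 − 2949), so x = (K_2 − K_1)/(3399 − 2949) = 3958.6/450 = 8.8 km.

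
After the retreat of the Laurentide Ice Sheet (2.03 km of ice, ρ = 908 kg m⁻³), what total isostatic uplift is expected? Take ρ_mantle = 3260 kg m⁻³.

Removing the load lets mantle flow back in; uplift u satisfies ρ_ice t = ρ_m u.
u = t ρ_ice/ρ_m = 2.03 km × 908/3260 = 0.565 km.

0.565 km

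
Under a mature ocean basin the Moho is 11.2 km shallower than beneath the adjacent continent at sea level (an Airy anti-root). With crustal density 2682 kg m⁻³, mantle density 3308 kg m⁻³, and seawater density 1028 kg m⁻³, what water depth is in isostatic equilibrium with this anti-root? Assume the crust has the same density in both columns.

4.24 km

Replacing a thickness d of crust by seawater at the top must be balanced by replacing crust with mantle at the base: d (ρ_c − ρ_w) = a (ρ_m − ρ_c).
d = a (ρ_m − ρ_c)/(ρ_c − ρ_w) = 11.2 km × 626/1654 = 4.24 km.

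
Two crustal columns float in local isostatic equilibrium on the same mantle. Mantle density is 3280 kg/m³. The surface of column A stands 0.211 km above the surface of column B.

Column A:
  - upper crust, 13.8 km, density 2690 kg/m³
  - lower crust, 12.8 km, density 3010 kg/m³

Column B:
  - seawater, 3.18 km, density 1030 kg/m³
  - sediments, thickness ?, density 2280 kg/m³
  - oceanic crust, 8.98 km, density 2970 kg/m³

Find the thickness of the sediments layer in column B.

Take the compensation level at the base of the deeper column (depth z_c below the surface of column A) and equate Σ ρ_i t_i down to z_c; mantle fills any gap and the z_c terms cancel.
Column A: 13.8×2690 + 12.8×3010 + (z_c − 26.6)×3280
Column B: 0.211×0 + 3.18×1030 + x×2280 + 8.98×2970 + (z_c − 0.211 − 12.16 − x)×3280
The z_c×3280 term appears on both sides and cancels. Collect the known terms of each column as K = Σ(ρt)_known − 3280 × (depth of known layers): K_A = 75650 − 3280×26.6 = −11598; K_B = 29946 − 3280×(0.211 + 12.16) = −10630.88.
Balance: K_A = K_B − x×(3280 − 2280), so x = (K_B − K_A)/(3280 − 2280) = 967.12/1000 = 0.967 km.

0.967 km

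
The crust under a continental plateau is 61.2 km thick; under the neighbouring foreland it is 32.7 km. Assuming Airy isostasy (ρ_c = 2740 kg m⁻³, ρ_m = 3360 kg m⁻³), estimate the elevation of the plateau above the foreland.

5.26 km

Excess crust Δ = 61.2 km − 32.7 km = 28.5 km, split between elevation h and root r with h + r = Δ.
Airy balance ρ_c h = (ρ_m − ρ_c) r gives r = h ρ_c/(ρ_m − ρ_c), so h (1 + ρ_c/(ρ_m − ρ_c)) = Δ, i.e. h = Δ (ρ_m − ρ_c)/ρ_m.
h = 28.5 km × 620/3360 = 5.26 km.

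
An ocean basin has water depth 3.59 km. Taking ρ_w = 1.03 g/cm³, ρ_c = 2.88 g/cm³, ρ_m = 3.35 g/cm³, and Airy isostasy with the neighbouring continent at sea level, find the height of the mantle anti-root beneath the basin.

14.1 km

In Airy isostatic equilibrium: replacing crust with seawater at the top is compensated by replacing crust with mantle at the base: d (ρ_c − ρ_w) = a (ρ_m − ρ_c).
a = d (ρ_c − ρ_w)/(ρ_m − ρ_c) = 3.59 km × 1.85/0.47 = 14.1 km.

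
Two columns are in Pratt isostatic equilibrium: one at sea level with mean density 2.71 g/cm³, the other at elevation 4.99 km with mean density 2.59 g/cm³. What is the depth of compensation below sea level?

108 km

ρ_ref D = ρ (D + h) → D (ρ_ref − ρ) = ρ h.
D = ρ h/(ρ_ref − ρ) = 2.59 × 4.99 km/(2.71 − 2.59) = 108 km.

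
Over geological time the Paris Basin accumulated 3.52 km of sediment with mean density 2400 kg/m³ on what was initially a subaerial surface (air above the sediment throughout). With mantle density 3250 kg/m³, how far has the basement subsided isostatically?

2.6 km

Subaerial load: s = t ρ_sed / ρ_m = 3.52 km × 2400/3250 = 2.6 km.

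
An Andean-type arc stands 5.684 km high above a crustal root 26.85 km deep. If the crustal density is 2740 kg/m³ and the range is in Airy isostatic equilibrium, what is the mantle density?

Airy balance: ρ_c h = (ρ_m − ρ_c) r → ρ_m = ρ_c (1 + h/r).
ρ_m = 2740 × (1 + 5.684 km/26.85 km) = 3320 kg/m³.

3320 kg/m³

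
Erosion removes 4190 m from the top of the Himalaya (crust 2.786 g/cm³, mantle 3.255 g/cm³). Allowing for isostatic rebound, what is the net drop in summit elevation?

604 m

Rebound u = e ρ_c/ρ_m = 4190 m × 2.786/3.255 = 3586 m.
Net surface drop = e − u = 4190 m − 3586 m = e (ρ_m − ρ_c)/ρ_m = 604 m.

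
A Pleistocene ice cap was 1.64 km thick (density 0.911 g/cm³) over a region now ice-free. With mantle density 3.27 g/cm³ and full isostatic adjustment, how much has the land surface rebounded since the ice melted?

Removing the load lets mantle flow back in; uplift u satisfies ρ_ice t = ρ_m u.
u = t ρ_ice/ρ_m = 1.64 km × 0.911/3.27 = 0.457 km.

0.457 km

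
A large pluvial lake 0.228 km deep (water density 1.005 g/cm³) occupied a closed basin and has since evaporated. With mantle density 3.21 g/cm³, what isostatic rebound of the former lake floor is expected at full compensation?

u = d ρ_w/ρ_m = 0.228 km × 1.005/3.21 = 0.0714 km.

0.0714 km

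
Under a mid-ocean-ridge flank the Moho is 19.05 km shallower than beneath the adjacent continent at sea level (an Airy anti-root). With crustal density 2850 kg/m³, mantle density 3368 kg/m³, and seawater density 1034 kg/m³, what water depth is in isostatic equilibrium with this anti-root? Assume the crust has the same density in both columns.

5.43 km

Replacing a thickness d of crust by seawater at the top must be balanced by replacing crust with mantle at the base: d (ρ_c − ρ_w) = a (ρ_m − ρ_c).
d = a (ρ_m − ρ_c)/(ρ_c − ρ_w) = 19.05 km × 518/1816 = 5.43 km.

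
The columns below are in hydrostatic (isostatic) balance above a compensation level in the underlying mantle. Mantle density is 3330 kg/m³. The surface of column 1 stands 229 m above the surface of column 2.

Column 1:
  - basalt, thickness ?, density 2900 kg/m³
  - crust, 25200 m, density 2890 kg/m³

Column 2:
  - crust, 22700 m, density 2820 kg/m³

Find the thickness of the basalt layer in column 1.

Take the compensation level at the base of the deeper column (depth z_c below the surface of column 1) and equate Σ ρ_i t_i down to z_c; mantle fills any gap and the z_c terms cancel.
Column 1: x×2900 + 25200×2890 + (z_c − 25200 − x)×3330
Column 2: 229×0 + 22700×2820 + (z_c − 229 − 22700)×3330
The z_c×3330 term appears on both sides and cancels. Collect the known terms of each column as K = Σ(ρt)_known − 3330 × (depth of known layers): K_1 = 72828000 − 3330×25200 = −11088000; K_2 = 64014000 − 3330×(229 + 22700) = −12339570.
Balance: K_1 − x×(3330 − 2900) = K_2, so x = (K_1 − K_2)/(3330 − 2900) = 1251570/430 = 2910 m.

2910 m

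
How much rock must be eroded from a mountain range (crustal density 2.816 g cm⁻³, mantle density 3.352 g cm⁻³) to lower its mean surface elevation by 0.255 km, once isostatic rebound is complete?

Net drop Δ = e − u = e − e ρ_c/ρ_m = e (ρ_m − ρ_c)/ρ_m.
e = Δ ρ_m/(ρ_m − ρ_c) = 0.255 km × 3.352/0.536 = 1.59 km.

1.59 km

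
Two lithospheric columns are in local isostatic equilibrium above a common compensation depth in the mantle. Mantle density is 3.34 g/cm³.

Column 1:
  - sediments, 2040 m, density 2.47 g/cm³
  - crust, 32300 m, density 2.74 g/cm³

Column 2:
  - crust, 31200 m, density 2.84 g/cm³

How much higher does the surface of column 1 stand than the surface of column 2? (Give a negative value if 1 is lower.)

1660 m

For any compensation level in the mantle, the mantle terms cancel and isostasy reduces to e = (Σt_1 − Σt_2) − (Σ(ρt)_1 − Σ(ρt)_2) / ρ_m.
Σt_1 = 34340 m; Σt_2 = 31200 m; Σ(ρt)_1 = 93540.8; Σ(ρt)_2 = 88608 (in m·g/cm³).
e = (34340 − 31200) − (93540.8 − 88608) / 3.34 = 1660 m.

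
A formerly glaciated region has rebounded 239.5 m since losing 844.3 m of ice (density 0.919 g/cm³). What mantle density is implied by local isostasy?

ρ_m = ρ_ice t / u = 0.919 × 844.3 m/239.5 m = 3.24 g/cm³.

3.24 g/cm³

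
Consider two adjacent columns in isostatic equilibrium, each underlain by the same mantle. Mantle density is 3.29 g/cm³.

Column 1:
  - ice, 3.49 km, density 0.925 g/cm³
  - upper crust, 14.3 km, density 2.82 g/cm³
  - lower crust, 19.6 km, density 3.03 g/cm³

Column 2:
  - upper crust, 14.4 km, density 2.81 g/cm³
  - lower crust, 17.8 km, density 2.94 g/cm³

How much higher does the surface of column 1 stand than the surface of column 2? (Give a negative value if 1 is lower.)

For any compensation level in the mantle, the mantle terms cancel and isostasy reduces to e = (Σt_1 − Σt_2) − (Σ(ρt)_1 − Σ(ρt)_2) / ρ_m.
Σt_1 = 37.39 km; Σt_2 = 32.2 km; Σ(ρt)_1 = 102.94225; Σ(ρt)_2 = 92.796 (in km·g/cm³).
e = (37.39 − 32.2) − (102.94225 − 92.796) / 3.29 = 2.11 km.

2.11 km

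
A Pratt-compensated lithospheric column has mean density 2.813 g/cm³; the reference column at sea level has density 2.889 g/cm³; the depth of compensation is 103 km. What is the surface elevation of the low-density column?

2.78 km

ρ_ref D = ρ (D + h) → h = D (ρ_ref − ρ)/ρ.
h = 103 km × (2.889 − 2.813)/2.813 = 2.78 km.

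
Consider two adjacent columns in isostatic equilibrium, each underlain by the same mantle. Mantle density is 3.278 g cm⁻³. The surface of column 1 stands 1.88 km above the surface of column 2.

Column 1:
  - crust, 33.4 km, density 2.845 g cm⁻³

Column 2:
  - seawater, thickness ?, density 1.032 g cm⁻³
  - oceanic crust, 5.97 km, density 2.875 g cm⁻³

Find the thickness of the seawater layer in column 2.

2.62 km

Take the compensation level at the base of the deeper column (depth z_c below the surface of column 1) and equate Σ ρ_i t_i down to z_c; mantle fills any gap and the z_c terms cancel.
Column 1: 33.4×2.845 + (z_c − 33.4)×3.278
Column 2: 1.88×0 + x×1.032 + 5.97×2.875 + (z_c − 1.88 − 5.97 − x)×3.278
The z_c×3.278 term appears on both sides and cancels. Collect the known terms of each column as K = Σ(ρt)_known − 3.278 × (depth of known layers): K_1 = 95.023 − 3.278×33.4 = −14.4622; K_2 = 17.16375 − 3.278×(1.88 + 5.97) = −8.56855.
Balance: K_1 = K_2 − x×(3.278 − 1.032), so x = (K_2 − K_1)/(3.278 − 1.032) = 5.89365/2.246 = 2.62 km.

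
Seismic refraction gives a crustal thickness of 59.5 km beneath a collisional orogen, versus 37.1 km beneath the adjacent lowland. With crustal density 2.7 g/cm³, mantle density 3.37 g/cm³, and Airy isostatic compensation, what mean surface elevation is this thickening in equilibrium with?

Excess crust Δ = 59.5 km − 37.1 km = 22.4 km, split between elevation h and root r with h + r = Δ.
Airy balance ρ_c h = (ρ_m − ρ_c) r gives r = h ρ_c/(ρ_m − ρ_c), so h (1 + ρ_c/(ρ_m − ρ_c)) = Δ, i.e. h = Δ (ρ_m − ρ_c)/ρ_m.
h = 22.4 km × 0.67/3.37 = 4.45 km.

4.45 km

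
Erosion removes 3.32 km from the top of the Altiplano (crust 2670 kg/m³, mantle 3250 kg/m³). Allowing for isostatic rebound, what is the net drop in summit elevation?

Rebound u = e ρ_c/ρ_m = 3.32 km × 2670/3250 = 2.728 km.
Net surface drop = e − u = 3.32 km − 2.728 km = e (ρ_m − ρ_c)/ρ_m = 0.592 km.

0.592 km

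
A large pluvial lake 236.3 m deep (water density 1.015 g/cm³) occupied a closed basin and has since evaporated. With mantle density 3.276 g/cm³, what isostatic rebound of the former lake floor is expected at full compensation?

u = d ρ_w/ρ_m = 236.3 m × 1.015/3.276 = 73.2 m.

73.2 m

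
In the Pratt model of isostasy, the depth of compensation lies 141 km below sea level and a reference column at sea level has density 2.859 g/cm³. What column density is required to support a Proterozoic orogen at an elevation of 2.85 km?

2.8 g/cm³

Pratt balance: ρ_ref D = ρ (D + h).
ρ = ρ_ref D/(D + h) = 2.859 × 141 km/(141 km + 2.85 km) = 2.8 g/cm³.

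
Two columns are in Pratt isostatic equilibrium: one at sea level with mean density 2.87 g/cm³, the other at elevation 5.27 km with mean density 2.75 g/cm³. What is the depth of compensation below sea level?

ρ_ref D = ρ (D + h) → D (ρ_ref − ρ) = ρ h.
D = ρ h/(ρ_ref − ρ) = 2.75 × 5.27 km/(2.87 − 2.75) = 121 km.

121 km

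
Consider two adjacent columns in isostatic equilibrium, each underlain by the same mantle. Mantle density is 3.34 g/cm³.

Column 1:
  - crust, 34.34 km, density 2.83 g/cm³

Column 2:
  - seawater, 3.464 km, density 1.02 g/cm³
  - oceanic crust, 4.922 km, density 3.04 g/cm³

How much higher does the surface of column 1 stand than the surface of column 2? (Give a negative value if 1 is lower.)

2.4 km

For any compensation level in the mantle, the mantle terms cancel and isostasy reduces to e = (Σt_1 − Σt_2) − (Σ(ρt)_1 − Σ(ρt)_2) / ρ_m.
Σt_1 = 34.34 km; Σt_2 = 8.386 km; Σ(ρt)_1 = 97.1822; Σ(ρt)_2 = 18.49616 (in km·g/cm³).
e = (34.34 − 8.386) − (97.1822 − 18.49616) / 3.34 = 2.4 km.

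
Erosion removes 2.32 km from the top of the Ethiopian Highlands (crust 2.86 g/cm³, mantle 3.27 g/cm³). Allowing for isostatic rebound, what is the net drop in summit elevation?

Rebound u = e ρ_c/ρ_m = 2.32 km × 2.86/3.27 = 2.029 km.
Net surface drop = e − u = 2.32 km − 2.029 km = e (ρ_m − ρ_c)/ρ_m = 0.291 km.

0.291 km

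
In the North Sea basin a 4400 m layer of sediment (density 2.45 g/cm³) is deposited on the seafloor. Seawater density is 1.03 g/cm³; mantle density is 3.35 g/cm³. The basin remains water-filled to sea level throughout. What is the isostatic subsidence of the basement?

Submarine loading: the sediment displaces seawater, and the subsidence is in turn flooded, so s (ρ_m − ρ_w) = t (ρ_sed − ρ_w).
s = 4400 m × (2.45 − 1.03) / (3.35 − 1.03) = 2690 m.

2690 m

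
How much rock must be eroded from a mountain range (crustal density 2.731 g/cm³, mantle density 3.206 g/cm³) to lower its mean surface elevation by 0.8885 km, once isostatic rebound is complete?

6 km

Net drop Δ = e − u = e − e ρ_c/ρ_m = e (ρ_m − ρ_c)/ρ_m.
e = Δ ρ_m/(ρ_m − ρ_c) = 0.8885 km × 3.206/0.475 = 6 km.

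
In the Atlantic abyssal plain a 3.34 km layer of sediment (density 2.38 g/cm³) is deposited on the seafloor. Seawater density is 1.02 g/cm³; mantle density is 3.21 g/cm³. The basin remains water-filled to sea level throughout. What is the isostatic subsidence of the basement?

2.07 km

Submarine loading: the sediment displaces seawater, and the subsidence is in turn flooded, so s (ρ_m − ρ_w) = t (ρ_sed − ρ_w).
s = 3.34 km × (2.38 − 1.02) / (3.21 − 1.02) = 2.07 km.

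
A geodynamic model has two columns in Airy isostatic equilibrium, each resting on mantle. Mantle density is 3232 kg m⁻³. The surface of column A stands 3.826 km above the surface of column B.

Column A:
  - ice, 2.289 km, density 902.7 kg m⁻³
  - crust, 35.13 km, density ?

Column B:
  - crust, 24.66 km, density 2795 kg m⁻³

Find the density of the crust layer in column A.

2730 kg m⁻³

Take the compensation level at the base of the deeper column (depth z_c below the surface of column A) and equate Σ ρ_i t_i down to z_c; mantle fills any gap and the z_c terms cancel.
Column A: 2.289×902.7 + 35.13×ρ + (z_c − 37.419)×3232
Column B: 3.826×0 + 24.66×2795 + (z_c − 3.826 − 24.66)×3232
The z_c×3232 term appears on both sides and cancels. Collect the known terms of each column as K = Σ(ρt)_known − 3232 × (depth of known layers): K_A = 2066.2803 − 3232×37.419 = −118871.928; K_B = 68924.7 − 3232×(3.826 + 24.66) = −23142.052.
Balance: K_A + 35.13×ρ = K_B, so ρ = (K_B − K_A)/35.13 = 95729.9/35.13 = 2730 kg m⁻³.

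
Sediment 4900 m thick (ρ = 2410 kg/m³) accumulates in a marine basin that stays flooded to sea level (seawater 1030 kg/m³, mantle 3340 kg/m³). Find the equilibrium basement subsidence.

2930 m

Submarine loading: the sediment displaces seawater, and the subsidence is in turn flooded, so s (ρ_m − ρ_w) = t (ρ_sed − ρ_w).
s = 4900 m × (2410 − 1030) / (3340 − 1030) = 2930 m.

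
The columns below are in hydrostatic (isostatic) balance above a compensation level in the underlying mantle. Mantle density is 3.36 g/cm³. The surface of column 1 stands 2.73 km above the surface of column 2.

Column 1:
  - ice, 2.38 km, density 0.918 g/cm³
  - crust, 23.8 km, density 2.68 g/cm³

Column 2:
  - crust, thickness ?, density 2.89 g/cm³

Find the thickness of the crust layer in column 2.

Take the compensation level at the base of the deeper column (depth z_c below the surface of column 1) and equate Σ ρ_i t_i down to z_c; mantle fills any gap and the z_c terms cancel.
Column 1: 2.38×0.918 + 23.8×2.68 + (z_c − 26.18)×3.36
Column 2: 2.73×0 + x×2.89 + (z_c − 2.73 − 0 − x)×3.36
The z_c×3.36 term appears on both sides and cancels. Collect the known terms of each column as K = Σ(ρt)_known − 3.36 × (depth of known layers): K_1 = 65.96884 − 3.36×26.18 = −21.99596; K_2 = 0 − 3.36×(2.73 + 0) = −9.1728.
Balance: K_1 = K_2 − x×(3.36 − 2.89), so x = (K_2 − K_1)/(3.36 − 2.89) = 12.8232/0.47 = 27.3 km.

27.3 km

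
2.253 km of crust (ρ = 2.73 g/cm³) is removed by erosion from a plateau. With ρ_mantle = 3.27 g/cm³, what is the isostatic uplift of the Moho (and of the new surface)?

Unloading: uplift u = e ρ_c/ρ_m = 2.253 km × 2.73/3.27 = 1.88 km.

1.88 km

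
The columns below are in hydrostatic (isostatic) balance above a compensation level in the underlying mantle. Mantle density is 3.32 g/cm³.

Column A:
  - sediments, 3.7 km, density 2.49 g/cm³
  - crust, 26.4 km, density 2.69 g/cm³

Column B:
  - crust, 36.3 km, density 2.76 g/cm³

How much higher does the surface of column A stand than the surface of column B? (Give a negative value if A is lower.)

For any compensation level in the mantle, the mantle terms cancel and isostasy reduces to e = (Σt_A − Σt_B) − (Σ(ρt)_A − Σ(ρt)_B) / ρ_m.
Σt_A = 30.1 km; Σt_B = 36.3 km; Σ(ρt)_A = 80.229; Σ(ρt)_B = 100.188 (in km·g/cm³).
e = (30.1 − 36.3) − (80.229 − 100.188) / 3.32 = −0.188 km.

−0.188 km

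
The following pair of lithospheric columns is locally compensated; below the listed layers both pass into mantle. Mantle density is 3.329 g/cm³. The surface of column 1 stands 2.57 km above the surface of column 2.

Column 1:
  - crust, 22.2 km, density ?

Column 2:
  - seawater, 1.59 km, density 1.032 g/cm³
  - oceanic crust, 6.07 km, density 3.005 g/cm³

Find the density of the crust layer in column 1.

Take the compensation level at the base of the deeper column (depth z_c below the surface of column 1) and equate Σ ρ_i t_i down to z_c; mantle fills any gap and the z_c terms cancel.
Column 1: 22.2×ρ + (z_c − 22.2)×3.329
Column 2: 2.57×0 + 1.59×1.032 + 6.07×3.005 + (z_c − 2.57 − 7.66)×3.329
The z_c×3.329 term appears on both sides and cancels. Collect the known terms of each column as K = Σ(ρt)_known − 3.329 × (depth of known layers): K_1 = 0 − 3.329×22.2 = −73.9038; K_2 = 19.88123 − 3.329×(2.57 + 7.66) = −14.17444.
Balance: K_1 + 22.2×ρ = K_2, so ρ = (K_2 − K_1)/22.2 = 59.7294/22.2 = 2.69 g/cm³.

2.69 g/cm³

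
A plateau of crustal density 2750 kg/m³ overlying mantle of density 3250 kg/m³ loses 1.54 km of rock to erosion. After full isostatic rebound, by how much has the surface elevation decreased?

0.237 km

Rebound u = e ρ_c/ρ_m = 1.54 km × 2750/3250 = 1.303 km.
Net surface drop = e − u = 1.54 km − 1.303 km = e (ρ_m − ρ_c)/ρ_m = 0.237 km.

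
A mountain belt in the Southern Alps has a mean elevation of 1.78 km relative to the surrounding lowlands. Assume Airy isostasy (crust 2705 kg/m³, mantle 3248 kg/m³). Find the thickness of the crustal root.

8.87 km

In Airy isostatic equilibrium: the weight of the topography is balanced by the buoyancy of the root, ρ_c h = (ρ_m − ρ_c) r.
r = h · ρ_c / (ρ_m − ρ_c) = 1.78 km × 2705 / (3248 − 2705) = 8.87 km.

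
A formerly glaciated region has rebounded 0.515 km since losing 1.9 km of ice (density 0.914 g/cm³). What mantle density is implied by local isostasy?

ρ_m = ρ_ice t / u = 0.914 × 1.9 km/0.515 km = 3.37 g/cm³.

3.37 g/cm³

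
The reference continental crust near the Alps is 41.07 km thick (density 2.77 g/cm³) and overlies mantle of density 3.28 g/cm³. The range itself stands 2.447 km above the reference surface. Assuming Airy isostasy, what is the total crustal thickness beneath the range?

56.8 km

Root depth r = h ρ_c / (ρ_m − ρ_c) = 2.447 km × 2.77 / 0.51 = 13.29 km.
Total thickness = T + h + r = 41.07 km + 2.447 km + 13.29 km = 56.8 km.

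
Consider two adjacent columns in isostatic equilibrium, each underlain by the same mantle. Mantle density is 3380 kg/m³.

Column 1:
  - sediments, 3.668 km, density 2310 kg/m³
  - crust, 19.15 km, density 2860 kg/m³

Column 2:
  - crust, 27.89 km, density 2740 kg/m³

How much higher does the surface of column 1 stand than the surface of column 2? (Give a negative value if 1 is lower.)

−1.17 km

For any compensation level in the mantle, the mantle terms cancel and isostasy reduces to e = (Σt_1 − Σt_2) − (Σ(ρt)_1 − Σ(ρt)_2) / ρ_m.
Σt_1 = 22.818 km; Σt_2 = 27.89 km; Σ(ρt)_1 = 63242.08; Σ(ρt)_2 = 76418.6 (in km·kg/m³).
e = (22.818 − 27.89) − (63242.08 − 76418.6) / 3380 = −1.17 km.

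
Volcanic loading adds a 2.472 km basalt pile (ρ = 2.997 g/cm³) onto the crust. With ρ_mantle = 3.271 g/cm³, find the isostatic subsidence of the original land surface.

Subaerial loading: s = t ρ_load / ρ_m.
s = 2.472 km × 2.997/3.271 = 2.26 km.

2.26 km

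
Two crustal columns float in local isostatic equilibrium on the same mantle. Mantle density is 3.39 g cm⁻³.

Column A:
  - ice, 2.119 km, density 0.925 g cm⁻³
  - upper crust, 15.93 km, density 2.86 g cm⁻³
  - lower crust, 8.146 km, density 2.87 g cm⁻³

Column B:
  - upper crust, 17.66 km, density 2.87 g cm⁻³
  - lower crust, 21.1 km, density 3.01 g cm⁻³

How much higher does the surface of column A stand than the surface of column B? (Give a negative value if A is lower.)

For any compensation level in the mantle, the mantle terms cancel and isostasy reduces to e = (Σt_A − Σt_B) − (Σ(ρt)_A − Σ(ρt)_B) / ρ_m.
Σt_A = 26.195 km; Σt_B = 38.76 km; Σ(ρt)_A = 70.898895; Σ(ρt)_B = 114.1952 (in km·g cm⁻³).
e = (26.195 − 38.76) − (70.898895 − 114.1952) / 3.39 = 0.207 km.

0.207 km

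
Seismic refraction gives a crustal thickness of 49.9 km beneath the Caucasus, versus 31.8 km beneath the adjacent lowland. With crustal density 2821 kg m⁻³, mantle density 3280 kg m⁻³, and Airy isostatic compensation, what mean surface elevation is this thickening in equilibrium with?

2.53 km

Excess crust Δ = 49.9 km − 31.8 km = 18.1 km, split between elevation h and root r with h + r = Δ.
Airy balance ρ_c h = (ρ_m − ρ_c) r gives r = h ρ_c/(ρ_m − ρ_c), so h (1 + ρ_c/(ρ_m − ρ_c)) = Δ, i.e. h = Δ (ρ_m − ρ_c)/ρ_m.
h = 18.1 km × 459/3280 = 2.53 km.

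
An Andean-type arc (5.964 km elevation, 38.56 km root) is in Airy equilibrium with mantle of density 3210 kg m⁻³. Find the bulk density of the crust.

2780 kg m⁻³

ρ_c h = (ρ_m − ρ_c) r → ρ_c (h + r) = ρ_m r → ρ_c = ρ_m r / (h + r).
ρ_c = 3210 × 38.56 km / (5.964 km + 38.56 km) = 2780 kg m⁻³.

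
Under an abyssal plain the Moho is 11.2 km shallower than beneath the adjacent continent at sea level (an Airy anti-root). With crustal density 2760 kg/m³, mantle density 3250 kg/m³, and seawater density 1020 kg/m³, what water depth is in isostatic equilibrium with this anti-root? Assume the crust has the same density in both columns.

3.15 km

Replacing a thickness d of crust by seawater at the top must be balanced by replacing crust with mantle at the base: d (ρ_c − ρ_w) = a (ρ_m − ρ_c).
d = a (ρ_m − ρ_c)/(ρ_c − ρ_w) = 11.2 km × 490/1740 = 3.15 km.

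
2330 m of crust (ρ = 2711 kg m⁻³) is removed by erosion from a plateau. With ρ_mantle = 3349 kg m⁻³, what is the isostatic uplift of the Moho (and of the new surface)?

1890 m

Unloading: uplift u = e ρ_c/ρ_m = 2330 m × 2711/3349 = 1890 m.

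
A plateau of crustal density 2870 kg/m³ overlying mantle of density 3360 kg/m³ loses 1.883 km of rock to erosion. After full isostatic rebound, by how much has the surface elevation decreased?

Rebound u = e ρ_c/ρ_m = 1.883 km × 2870/3360 = 1.608 km.
Net surface drop = e − u = 1.883 km − 1.608 km = e (ρ_m − ρ_c)/ρ_m = 0.275 km.

0.275 km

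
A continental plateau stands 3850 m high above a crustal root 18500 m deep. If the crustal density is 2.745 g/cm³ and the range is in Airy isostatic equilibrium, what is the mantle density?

Airy balance: ρ_c h = (ρ_m − ρ_c) r → ρ_m = ρ_c (1 + h/r).
ρ_m = 2.745 × (1 + 3850 m/18500 m) = 3.32 g/cm³.

3.32 g/cm³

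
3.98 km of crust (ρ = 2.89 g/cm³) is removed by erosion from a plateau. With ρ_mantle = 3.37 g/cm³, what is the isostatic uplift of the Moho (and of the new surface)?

Unloading: uplift u = e ρ_c/ρ_m = 3.98 km × 2.89/3.37 = 3.41 km.

3.41 km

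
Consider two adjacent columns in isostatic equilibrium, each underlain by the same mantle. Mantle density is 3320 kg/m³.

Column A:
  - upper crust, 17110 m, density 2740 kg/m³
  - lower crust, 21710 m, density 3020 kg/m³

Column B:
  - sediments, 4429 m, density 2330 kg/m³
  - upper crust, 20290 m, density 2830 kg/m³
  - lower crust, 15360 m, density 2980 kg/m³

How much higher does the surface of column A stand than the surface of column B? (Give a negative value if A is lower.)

For any compensation level in the mantle, the mantle terms cancel and isostasy reduces to e = (Σt_A − Σt_B) − (Σ(ρt)_A − Σ(ρt)_B) / ρ_m.
Σt_A = 38820 m; Σt_B = 40079 m; Σ(ρt)_A = 112445600; Σ(ρt)_B = 113513070 (in m·kg/m³).
e = (38820 − 40079) − (112445600 − 113513070) / 3320 = −937 m.

−937 m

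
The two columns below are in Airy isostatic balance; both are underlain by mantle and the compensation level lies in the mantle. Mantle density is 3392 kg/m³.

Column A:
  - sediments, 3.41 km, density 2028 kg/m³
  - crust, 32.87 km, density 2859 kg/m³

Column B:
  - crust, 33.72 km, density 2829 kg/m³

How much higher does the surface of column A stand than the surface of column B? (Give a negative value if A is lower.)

For any compensation level in the mantle, the mantle terms cancel and isostasy reduces to e = (Σt_A − Σt_B) − (Σ(ρt)_A − Σ(ρt)_B) / ρ_m.
Σt_A = 36.28 km; Σt_B = 33.72 km; Σ(ρt)_A = 100890.81; Σ(ρt)_B = 95393.88 (in km·kg/m³).
e = (36.28 − 33.72) − (100890.81 − 95393.88) / 3392 = 0.939 km.

0.939 km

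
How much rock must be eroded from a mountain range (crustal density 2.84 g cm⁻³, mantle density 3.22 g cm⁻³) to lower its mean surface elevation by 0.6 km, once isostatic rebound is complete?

5.08 km

Net drop Δ = e − u = e − e ρ_c/ρ_m = e (ρ_m − ρ_c)/ρ_m.
e = Δ ρ_m/(ρ_m − ρ_c) = 0.6 km × 3.22/0.38 = 5.08 km.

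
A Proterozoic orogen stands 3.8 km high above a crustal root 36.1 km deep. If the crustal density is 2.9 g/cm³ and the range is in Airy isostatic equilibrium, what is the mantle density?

Airy balance: ρ_c h = (ρ_m − ρ_c) r → ρ_m = ρ_c (1 + h/r).
ρ_m = 2.9 × (1 + 3.8 km/36.1 km) = 3.21 g/cm³.

3.21 g/cm³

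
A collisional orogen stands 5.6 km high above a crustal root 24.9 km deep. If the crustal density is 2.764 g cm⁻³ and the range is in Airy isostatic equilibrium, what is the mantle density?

Airy balance: ρ_c h = (ρ_m − ρ_c) r → ρ_m = ρ_c (1 + h/r).
ρ_m = 2.764 × (1 + 5.6 km/24.9 km) = 3.39 g cm⁻³.

3.39 g cm⁻³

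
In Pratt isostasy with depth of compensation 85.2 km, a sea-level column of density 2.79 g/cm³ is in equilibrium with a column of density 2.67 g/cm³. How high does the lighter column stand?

3.83 km

ρ_ref D = ρ (D + h) → h = D (ρ_ref − ρ)/ρ.
h = 85.2 km × (2.79 − 2.67)/2.67 = 3.83 km.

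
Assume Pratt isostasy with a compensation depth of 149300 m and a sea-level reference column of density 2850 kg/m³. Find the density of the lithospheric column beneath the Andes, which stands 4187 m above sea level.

Pratt balance: ρ_ref D = ρ (D + h).
ρ = ρ_ref D/(D + h) = 2850 × 149300 m/(149300 m + 4187 m) = 2770 kg/m³.

2770 kg/m³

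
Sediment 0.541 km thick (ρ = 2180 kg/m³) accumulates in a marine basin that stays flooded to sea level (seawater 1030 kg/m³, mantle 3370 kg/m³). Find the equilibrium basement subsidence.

Submarine loading: the sediment displaces seawater, and the subsidence is in turn flooded, so s (ρ_m − ρ_w) = t (ρ_sed − ρ_w).
s = 0.541 km × (2180 − 1030) / (3370 − 1030) = 0.266 km.

0.266 km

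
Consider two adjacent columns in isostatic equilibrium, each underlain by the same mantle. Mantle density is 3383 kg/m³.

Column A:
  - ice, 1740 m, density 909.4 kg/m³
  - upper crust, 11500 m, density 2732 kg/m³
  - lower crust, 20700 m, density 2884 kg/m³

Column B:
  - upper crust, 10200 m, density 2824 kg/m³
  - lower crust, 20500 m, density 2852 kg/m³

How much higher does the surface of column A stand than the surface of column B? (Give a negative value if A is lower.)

1640 m

For any compensation level in the mantle, the mantle terms cancel and isostasy reduces to e = (Σt_A − Σt_B) − (Σ(ρt)_A − Σ(ρt)_B) / ρ_m.
Σt_A = 33940 m; Σt_B = 30700 m; Σ(ρt)_A = 92699156; Σ(ρt)_B = 87270800 (in m·kg/m³).
e = (33940 − 30700) − (92699156 − 87270800) / 3383 = 1640 m.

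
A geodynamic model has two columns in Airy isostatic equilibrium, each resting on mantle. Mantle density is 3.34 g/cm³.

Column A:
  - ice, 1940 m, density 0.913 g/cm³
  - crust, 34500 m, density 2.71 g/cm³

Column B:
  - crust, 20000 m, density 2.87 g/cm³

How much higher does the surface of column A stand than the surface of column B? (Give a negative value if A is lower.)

For any compensation level in the mantle, the mantle terms cancel and isostasy reduces to e = (Σt_A − Σt_B) − (Σ(ρt)_A − Σ(ρt)_B) / ρ_m.
Σt_A = 36440 m; Σt_B = 20000 m; Σ(ρt)_A = 95266.22; Σ(ρt)_B = 57400 (in m·g/cm³).
e = (36440 − 20000) − (95266.22 − 57400) / 3.34 = 5100 m.

5100 m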